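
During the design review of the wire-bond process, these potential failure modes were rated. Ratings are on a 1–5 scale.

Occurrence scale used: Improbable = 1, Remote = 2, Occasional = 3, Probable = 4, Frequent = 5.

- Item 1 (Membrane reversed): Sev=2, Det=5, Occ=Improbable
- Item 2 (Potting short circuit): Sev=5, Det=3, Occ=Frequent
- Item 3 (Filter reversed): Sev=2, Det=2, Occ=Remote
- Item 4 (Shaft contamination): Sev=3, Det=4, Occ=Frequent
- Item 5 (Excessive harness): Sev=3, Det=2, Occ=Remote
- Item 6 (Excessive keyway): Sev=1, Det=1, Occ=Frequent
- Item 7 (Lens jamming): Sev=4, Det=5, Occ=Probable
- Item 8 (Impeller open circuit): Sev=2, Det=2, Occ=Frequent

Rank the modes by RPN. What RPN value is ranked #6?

RPN = Severity × Occurrence × Detection:
  Item 1: 2 × 1 × 5 = 10
  Item 2: 5 × 5 × 3 = 75
  Item 3: 2 × 2 × 2 = 8
  Item 4: 3 × 5 × 4 = 60
  Item 5: 3 × 2 × 2 = 12
  Item 6: 1 × 5 × 1 = 5
  Item 7: 4 × 4 × 5 = 80
  Item 8: 2 × 5 × 2 = 20
Sorted descending: 80, 75, 60, 20, 12, 10, 8, 5.
The sixth-highest RPN is 10 (Item 1).

10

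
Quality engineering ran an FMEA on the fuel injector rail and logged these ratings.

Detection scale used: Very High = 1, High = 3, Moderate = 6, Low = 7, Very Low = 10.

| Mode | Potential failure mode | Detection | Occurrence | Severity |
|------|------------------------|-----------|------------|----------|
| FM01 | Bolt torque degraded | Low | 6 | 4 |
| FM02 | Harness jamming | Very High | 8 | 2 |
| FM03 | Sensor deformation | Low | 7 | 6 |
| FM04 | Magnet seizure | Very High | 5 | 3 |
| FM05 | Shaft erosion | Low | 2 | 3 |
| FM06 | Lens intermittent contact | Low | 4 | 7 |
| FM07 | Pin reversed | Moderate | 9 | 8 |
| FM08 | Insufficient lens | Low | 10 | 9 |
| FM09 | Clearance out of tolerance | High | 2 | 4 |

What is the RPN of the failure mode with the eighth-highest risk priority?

RPN = Severity × Occurrence × Detection:
  FM01: 4 × 6 × 7 = 168
  FM02: 2 × 8 × 1 = 16
  FM03: 6 × 7 × 7 = 294
  FM04: 3 × 5 × 1 = 15
  FM05: 3 × 2 × 7 = 42
  FM06: 7 × 4 × 7 = 196
  FM07: 8 × 9 × 6 = 432
  FM08: 9 × 10 × 7 = 630
  FM09: 4 × 2 × 3 = 24
Sorted descending: 630, 432, 294, 196, 168, 42, 24, 16, 15.
The eighth-highest RPN is 16 (FM02).

16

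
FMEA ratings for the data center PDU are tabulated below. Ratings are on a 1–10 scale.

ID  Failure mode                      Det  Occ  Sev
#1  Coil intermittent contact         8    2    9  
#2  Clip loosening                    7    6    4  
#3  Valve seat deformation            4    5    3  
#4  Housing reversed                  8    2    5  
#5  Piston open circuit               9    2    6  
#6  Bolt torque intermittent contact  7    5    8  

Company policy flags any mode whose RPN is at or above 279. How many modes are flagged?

RPN = Severity × Occurrence × Detection:
  #1: 9 × 2 × 8 = 144
  #2: 4 × 6 × 7 = 168
  #3: 3 × 5 × 4 = 60
  #4: 5 × 2 × 8 = 80
  #5: 6 × 2 × 9 = 108
  #6: 8 × 5 × 7 = 280
Modes with RPN ≥ 279: #6 (280) → 1.

1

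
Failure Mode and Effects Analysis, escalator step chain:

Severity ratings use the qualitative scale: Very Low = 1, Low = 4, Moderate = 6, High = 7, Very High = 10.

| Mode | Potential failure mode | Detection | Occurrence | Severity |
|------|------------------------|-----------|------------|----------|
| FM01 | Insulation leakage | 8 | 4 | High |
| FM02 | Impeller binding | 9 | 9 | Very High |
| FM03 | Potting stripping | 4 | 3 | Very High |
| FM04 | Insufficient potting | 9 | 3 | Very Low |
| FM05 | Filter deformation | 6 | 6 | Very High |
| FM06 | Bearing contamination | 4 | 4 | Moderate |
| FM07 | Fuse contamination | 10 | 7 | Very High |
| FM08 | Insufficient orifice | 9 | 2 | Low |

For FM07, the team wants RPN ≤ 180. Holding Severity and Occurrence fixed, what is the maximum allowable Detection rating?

2

FM07: S=10, O=7, D=10 → current RPN = 700.
Fixed product = 70. Need 70 × D ≤ 180, so D ≤ 180/70 = 2.57.
Maximum integer Detection rating = 2 (gives RPN 140; D=3 would give 210 > 180).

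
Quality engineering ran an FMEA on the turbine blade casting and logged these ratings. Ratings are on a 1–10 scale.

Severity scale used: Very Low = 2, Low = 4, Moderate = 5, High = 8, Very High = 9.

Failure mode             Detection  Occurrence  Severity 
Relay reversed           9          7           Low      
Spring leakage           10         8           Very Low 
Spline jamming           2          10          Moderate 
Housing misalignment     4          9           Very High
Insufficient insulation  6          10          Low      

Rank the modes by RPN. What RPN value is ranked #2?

RPN = Severity × Occurrence × Detection:
  Relay reversed: 4 × 7 × 9 = 252
  Spring leakage: 2 × 8 × 10 = 160
  Spline jamming: 5 × 10 × 2 = 100
  Housing misalignment: 9 × 9 × 4 = 324
  Insufficient insulation: 4 × 10 × 6 = 240
Sorted descending: 324, 252, 240, 160, 100.
The second-highest RPN is 252 (Relay reversed).

252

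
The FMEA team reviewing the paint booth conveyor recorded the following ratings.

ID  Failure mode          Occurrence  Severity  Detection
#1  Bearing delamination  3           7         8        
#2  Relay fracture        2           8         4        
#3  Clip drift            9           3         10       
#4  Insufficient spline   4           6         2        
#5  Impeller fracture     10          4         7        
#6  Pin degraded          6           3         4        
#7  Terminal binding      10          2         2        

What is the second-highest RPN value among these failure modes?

270

RPN = Severity × Occurrence × Detection:
  #1: 7 × 3 × 8 = 168
  #2: 8 × 2 × 4 = 64
  #3: 3 × 9 × 10 = 270
  #4: 6 × 4 × 2 = 48
  #5: 4 × 10 × 7 = 280
  #6: 3 × 6 × 4 = 72
  #7: 2 × 10 × 2 = 40
Sorted descending: 280, 270, 168, 72, 64, 48, 40.
The second-highest RPN is 270 (#3).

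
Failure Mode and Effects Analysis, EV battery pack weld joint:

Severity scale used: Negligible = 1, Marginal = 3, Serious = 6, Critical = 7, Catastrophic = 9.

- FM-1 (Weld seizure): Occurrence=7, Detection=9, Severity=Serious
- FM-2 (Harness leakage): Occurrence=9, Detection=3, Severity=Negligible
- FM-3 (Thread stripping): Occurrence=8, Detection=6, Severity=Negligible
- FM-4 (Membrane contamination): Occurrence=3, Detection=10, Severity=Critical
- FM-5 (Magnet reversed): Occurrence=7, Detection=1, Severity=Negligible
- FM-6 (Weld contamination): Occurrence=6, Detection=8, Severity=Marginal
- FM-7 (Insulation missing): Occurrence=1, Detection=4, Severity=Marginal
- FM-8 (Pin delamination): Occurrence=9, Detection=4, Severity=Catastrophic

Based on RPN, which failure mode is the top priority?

RPN = Severity × Occurrence × Detection:
  FM-1: 6 × 7 × 9 = 378
  FM-2: 1 × 9 × 3 = 27
  FM-3: 1 × 8 × 6 = 48
  FM-4: 7 × 3 × 10 = 210
  FM-5: 1 × 7 × 1 = 7
  FM-6: 3 × 6 × 8 = 144
  FM-7: 3 × 1 × 4 = 12
  FM-8: 9 × 9 × 4 = 324
Highest RPN is 378 → FM-1.

FM-1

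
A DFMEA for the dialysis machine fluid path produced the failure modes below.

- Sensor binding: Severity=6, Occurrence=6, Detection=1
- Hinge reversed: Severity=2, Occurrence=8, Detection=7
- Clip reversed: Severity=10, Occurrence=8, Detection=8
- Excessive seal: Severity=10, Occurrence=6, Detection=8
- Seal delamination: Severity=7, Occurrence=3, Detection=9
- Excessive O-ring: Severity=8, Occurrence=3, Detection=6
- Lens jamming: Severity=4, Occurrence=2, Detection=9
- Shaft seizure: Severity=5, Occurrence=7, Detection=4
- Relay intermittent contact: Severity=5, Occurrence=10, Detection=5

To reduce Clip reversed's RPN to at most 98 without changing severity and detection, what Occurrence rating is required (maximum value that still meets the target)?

1

Clip reversed: S=10, O=8, D=8 → current RPN = 640.
Fixed product = 80. Need 80 × O ≤ 98, so O ≤ 98/80 = 1.23.
Maximum integer Occurrence rating = 1 (gives RPN 80; O=2 would give 160 > 98).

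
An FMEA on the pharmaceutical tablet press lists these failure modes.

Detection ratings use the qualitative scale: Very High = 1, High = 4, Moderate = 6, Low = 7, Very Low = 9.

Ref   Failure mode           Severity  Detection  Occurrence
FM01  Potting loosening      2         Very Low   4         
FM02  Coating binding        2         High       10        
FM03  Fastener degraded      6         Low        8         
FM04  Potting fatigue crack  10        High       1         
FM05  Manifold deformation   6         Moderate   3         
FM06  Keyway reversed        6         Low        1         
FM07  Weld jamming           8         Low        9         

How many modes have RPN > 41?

6

RPN = Severity × Occurrence × Detection:
  FM01: 2 × 4 × 9 = 72
  FM02: 2 × 10 × 4 = 80
  FM03: 6 × 8 × 7 = 336
  FM04: 10 × 1 × 4 = 40
  FM05: 6 × 3 × 6 = 108
  FM06: 6 × 1 × 7 = 42
  FM07: 8 × 9 × 7 = 504
Modes with RPN > 41: FM01 (72), FM02 (80), FM03 (336), FM05 (108), FM06 (42), FM07 (504) → 6.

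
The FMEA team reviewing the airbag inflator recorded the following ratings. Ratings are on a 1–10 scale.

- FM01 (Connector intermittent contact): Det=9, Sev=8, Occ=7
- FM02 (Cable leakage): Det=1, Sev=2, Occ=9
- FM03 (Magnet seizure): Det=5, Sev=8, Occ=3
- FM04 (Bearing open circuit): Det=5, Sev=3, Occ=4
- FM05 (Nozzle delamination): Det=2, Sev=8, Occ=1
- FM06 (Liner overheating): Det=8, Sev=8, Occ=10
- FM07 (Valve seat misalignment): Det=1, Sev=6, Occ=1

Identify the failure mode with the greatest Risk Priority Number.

FM06

RPN = Severity × Occurrence × Detection:
  FM01: 8 × 7 × 9 = 504
  FM02: 2 × 9 × 1 = 18
  FM03: 8 × 3 × 5 = 120
  FM04: 3 × 4 × 5 = 60
  FM05: 8 × 1 × 2 = 16
  FM06: 8 × 10 × 8 = 640
  FM07: 6 × 1 × 1 = 6
Highest RPN is 640 → FM06.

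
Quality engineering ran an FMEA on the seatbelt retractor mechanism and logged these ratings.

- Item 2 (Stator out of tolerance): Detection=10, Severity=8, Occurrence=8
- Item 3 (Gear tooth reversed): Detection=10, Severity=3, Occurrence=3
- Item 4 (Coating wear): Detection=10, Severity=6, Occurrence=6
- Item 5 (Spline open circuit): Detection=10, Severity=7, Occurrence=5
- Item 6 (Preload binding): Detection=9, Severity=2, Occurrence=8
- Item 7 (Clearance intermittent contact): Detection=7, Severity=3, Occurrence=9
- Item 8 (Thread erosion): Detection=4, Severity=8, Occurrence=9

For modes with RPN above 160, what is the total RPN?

RPN = Severity × Occurrence × Detection:
  Item 2: 8 × 8 × 10 = 640
  Item 3: 3 × 3 × 10 = 90
  Item 4: 6 × 6 × 10 = 360
  Item 5: 7 × 5 × 10 = 350
  Item 6: 2 × 8 × 9 = 144
  Item 7: 3 × 9 × 7 = 189
  Item 8: 8 × 9 × 4 = 288
RPN > 160: Item 2 (640), Item 4 (360), Item 5 (350), Item 7 (189), Item 8 (288).
Sum: 640 + 360 + 350 + 189 + 288 = 1827.

1827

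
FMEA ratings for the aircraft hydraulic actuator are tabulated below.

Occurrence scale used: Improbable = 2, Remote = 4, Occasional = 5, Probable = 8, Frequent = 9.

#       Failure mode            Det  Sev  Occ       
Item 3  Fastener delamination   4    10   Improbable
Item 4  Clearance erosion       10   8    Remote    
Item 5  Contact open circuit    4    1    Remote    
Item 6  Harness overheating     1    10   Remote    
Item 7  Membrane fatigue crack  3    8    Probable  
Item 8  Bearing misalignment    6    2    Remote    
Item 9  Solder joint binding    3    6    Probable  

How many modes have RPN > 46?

5

RPN = Severity × Occurrence × Detection:
  Item 3: 10 × 2 × 4 = 80
  Item 4: 8 × 4 × 10 = 320
  Item 5: 1 × 4 × 4 = 16
  Item 6: 10 × 4 × 1 = 40
  Item 7: 8 × 8 × 3 = 192
  Item 8: 2 × 4 × 6 = 48
  Item 9: 6 × 8 × 3 = 144
Modes with RPN > 46: Item 3 (80), Item 4 (320), Item 7 (192), Item 8 (48), Item 9 (144) → 5.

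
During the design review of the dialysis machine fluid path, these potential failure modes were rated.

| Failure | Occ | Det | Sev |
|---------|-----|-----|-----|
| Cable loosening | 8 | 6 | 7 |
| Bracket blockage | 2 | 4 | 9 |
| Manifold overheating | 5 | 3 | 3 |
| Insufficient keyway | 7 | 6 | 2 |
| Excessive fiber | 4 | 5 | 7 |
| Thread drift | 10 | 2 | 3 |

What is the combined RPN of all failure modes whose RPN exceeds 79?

RPN = Severity × Occurrence × Detection:
  Cable loosening: 7 × 8 × 6 = 336
  Bracket blockage: 9 × 2 × 4 = 72
  Manifold overheating: 3 × 5 × 3 = 45
  Insufficient keyway: 2 × 7 × 6 = 84
  Excessive fiber: 7 × 4 × 5 = 140
  Thread drift: 3 × 10 × 2 = 60
RPN > 79: Cable loosening (336), Insufficient keyway (84), Excessive fiber (140).
Sum: 336 + 84 + 140 = 560.

560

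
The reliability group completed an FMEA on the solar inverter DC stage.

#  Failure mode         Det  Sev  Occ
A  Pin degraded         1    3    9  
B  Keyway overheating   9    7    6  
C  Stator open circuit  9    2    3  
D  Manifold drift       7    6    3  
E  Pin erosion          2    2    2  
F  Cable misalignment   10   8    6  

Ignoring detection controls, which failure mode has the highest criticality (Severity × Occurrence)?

Criticality = Severity × Occurrence:
  A: 3 × 9 = 27
  B: 7 × 6 = 42
  C: 2 × 3 = 6
  D: 6 × 3 = 18
  E: 2 × 2 = 4
  F: 8 × 6 = 48
Highest criticality is 48 → F.

F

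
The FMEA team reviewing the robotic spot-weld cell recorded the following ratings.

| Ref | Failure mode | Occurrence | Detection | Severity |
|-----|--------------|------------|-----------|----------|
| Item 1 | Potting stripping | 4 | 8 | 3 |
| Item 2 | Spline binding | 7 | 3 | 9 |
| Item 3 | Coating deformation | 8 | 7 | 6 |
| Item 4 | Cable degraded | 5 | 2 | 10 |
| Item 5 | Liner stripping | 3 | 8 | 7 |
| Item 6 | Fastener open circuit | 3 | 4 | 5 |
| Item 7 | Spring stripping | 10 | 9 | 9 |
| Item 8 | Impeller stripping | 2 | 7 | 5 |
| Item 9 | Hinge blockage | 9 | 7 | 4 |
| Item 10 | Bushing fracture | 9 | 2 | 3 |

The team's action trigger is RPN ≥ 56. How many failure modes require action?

9

RPN = Severity × Occurrence × Detection:
  Item 1: 3 × 4 × 8 = 96
  Item 2: 9 × 7 × 3 = 189
  Item 3: 6 × 8 × 7 = 336
  Item 4: 10 × 5 × 2 = 100
  Item 5: 7 × 3 × 8 = 168
  Item 6: 5 × 3 × 4 = 60
  Item 7: 9 × 10 × 9 = 810
  Item 8: 5 × 2 × 7 = 70
  Item 9: 4 × 9 × 7 = 252
  Item 10: 3 × 9 × 2 = 54
Modes with RPN ≥ 56: Item 1 (96), Item 2 (189), Item 3 (336), Item 4 (100), Item 5 (168), Item 6 (60), Item 7 (810), Item 8 (70), Item 9 (252) → 9.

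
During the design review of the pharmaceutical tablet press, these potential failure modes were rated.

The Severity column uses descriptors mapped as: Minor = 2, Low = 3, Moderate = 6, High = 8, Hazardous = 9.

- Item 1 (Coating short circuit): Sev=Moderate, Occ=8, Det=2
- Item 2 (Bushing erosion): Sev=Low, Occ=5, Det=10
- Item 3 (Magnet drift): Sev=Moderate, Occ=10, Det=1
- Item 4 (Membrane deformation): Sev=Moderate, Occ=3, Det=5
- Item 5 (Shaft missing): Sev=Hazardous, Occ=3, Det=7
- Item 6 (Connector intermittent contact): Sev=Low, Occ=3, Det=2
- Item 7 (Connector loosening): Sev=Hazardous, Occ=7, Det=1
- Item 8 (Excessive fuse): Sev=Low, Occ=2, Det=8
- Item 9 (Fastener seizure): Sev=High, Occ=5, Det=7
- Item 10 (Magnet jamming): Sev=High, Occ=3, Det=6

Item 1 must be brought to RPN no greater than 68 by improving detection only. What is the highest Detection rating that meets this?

1

Item 1: S=6, O=8, D=2 → current RPN = 96.
Fixed product = 48. Need 48 × D ≤ 68, so D ≤ 68/48 = 1.42.
Maximum integer Detection rating = 1 (gives RPN 48; D=2 would give 96 > 68).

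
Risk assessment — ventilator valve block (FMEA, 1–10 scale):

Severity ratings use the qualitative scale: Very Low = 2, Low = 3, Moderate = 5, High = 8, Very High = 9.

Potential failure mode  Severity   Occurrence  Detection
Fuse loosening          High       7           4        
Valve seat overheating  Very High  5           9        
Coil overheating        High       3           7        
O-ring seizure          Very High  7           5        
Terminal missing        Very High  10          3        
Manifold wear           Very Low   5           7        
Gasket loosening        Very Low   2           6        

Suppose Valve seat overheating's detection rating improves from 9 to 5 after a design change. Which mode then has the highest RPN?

O-ring seizure

RPN = Severity × Occurrence × Detection:
  Fuse loosening: 8 × 7 × 4 = 224
  Valve seat overheating: 9 × 5 × 9 = 405
  Coil overheating: 8 × 3 × 7 = 168
  O-ring seizure: 9 × 7 × 5 = 315
  Terminal missing: 9 × 10 × 3 = 270
  Manifold wear: 2 × 5 × 7 = 70
  Gasket loosening: 2 × 2 × 6 = 24
After action: Valve seat overheating → 9 × 5 × 5 = 225.
Revised RPNs: O-ring seizure=315, Terminal missing=270, Valve seat overheating=225, Fuse loosening=224, Coil overheating=168, Manifold wear=70, Gasket loosening=24.
Highest is now O-ring seizure (315).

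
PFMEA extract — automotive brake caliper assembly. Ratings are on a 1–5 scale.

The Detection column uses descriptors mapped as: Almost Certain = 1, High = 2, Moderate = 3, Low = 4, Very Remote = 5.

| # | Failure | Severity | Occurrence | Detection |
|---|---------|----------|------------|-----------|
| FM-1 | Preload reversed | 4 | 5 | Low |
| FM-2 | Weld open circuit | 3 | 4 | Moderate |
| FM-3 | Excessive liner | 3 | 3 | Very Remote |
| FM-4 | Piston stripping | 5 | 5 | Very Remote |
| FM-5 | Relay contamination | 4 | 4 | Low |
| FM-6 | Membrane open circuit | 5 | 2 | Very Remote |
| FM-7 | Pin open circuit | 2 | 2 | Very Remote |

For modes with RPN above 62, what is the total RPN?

RPN = Severity × Occurrence × Detection:
  FM-1: 4 × 5 × 4 = 80
  FM-2: 3 × 4 × 3 = 36
  FM-3: 3 × 3 × 5 = 45
  FM-4: 5 × 5 × 5 = 125
  FM-5: 4 × 4 × 4 = 64
  FM-6: 5 × 2 × 5 = 50
  FM-7: 2 × 2 × 5 = 20
RPN > 62: FM-1 (80), FM-4 (125), FM-5 (64).
Sum: 80 + 125 + 64 = 269.

269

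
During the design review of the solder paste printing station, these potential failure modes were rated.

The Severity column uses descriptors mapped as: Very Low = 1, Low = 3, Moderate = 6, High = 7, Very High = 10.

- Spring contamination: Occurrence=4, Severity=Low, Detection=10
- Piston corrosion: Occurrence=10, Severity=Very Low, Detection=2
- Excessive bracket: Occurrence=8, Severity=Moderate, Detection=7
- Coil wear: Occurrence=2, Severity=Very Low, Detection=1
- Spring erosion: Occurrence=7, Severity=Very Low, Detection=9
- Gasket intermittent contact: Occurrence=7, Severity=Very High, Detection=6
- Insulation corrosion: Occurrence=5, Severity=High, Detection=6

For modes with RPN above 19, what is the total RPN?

1169

RPN = Severity × Occurrence × Detection:
  Spring contamination: 3 × 4 × 10 = 120
  Piston corrosion: 1 × 10 × 2 = 20
  Excessive bracket: 6 × 8 × 7 = 336
  Coil wear: 1 × 2 × 1 = 2
  Spring erosion: 1 × 7 × 9 = 63
  Gasket intermittent contact: 10 × 7 × 6 = 420
  Insulation corrosion: 7 × 5 × 6 = 210
RPN > 19: Spring contamination (120), Piston corrosion (20), Excessive bracket (336), Spring erosion (63), Gasket intermittent contact (420), Insulation corrosion (210).
Sum: 120 + 20 + 336 + 63 + 420 + 210 = 1169.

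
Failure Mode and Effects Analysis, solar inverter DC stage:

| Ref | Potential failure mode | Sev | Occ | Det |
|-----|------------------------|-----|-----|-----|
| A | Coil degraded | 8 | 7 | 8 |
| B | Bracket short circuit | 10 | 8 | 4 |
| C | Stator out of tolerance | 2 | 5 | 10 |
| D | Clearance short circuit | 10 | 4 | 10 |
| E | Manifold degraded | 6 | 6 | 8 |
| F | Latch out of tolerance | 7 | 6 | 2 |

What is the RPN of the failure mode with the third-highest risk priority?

320

RPN = Severity × Occurrence × Detection:
  A: 8 × 7 × 8 = 448
  B: 10 × 8 × 4 = 320
  C: 2 × 5 × 10 = 100
  D: 10 × 4 × 10 = 400
  E: 6 × 6 × 8 = 288
  F: 7 × 6 × 2 = 84
Sorted descending: 448, 400, 320, 288, 100, 84.
The third-highest RPN is 320 (B).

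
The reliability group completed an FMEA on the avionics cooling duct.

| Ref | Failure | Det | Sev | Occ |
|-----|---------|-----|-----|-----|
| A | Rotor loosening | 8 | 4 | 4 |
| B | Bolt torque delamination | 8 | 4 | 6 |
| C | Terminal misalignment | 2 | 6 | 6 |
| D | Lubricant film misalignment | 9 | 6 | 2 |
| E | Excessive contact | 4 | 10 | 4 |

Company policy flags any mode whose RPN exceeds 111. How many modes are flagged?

3

RPN = Severity × Occurrence × Detection:
  A: 4 × 4 × 8 = 128
  B: 4 × 6 × 8 = 192
  C: 6 × 6 × 2 = 72
  D: 6 × 2 × 9 = 108
  E: 10 × 4 × 4 = 160
Modes with RPN > 111: A (128), B (192), E (160) → 3.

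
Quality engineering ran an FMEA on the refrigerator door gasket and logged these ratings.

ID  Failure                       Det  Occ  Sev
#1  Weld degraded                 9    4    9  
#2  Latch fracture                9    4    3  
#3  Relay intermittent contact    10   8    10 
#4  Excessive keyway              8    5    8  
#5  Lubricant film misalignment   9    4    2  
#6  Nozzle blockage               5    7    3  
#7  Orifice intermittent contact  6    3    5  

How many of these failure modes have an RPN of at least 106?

4

RPN = Severity × Occurrence × Detection:
  #1: 9 × 4 × 9 = 324
  #2: 3 × 4 × 9 = 108
  #3: 10 × 8 × 10 = 800
  #4: 8 × 5 × 8 = 320
  #5: 2 × 4 × 9 = 72
  #6: 3 × 7 × 5 = 105
  #7: 5 × 3 × 6 = 90
Modes with RPN ≥ 106: #1 (324), #2 (108), #3 (800), #4 (320) → 4.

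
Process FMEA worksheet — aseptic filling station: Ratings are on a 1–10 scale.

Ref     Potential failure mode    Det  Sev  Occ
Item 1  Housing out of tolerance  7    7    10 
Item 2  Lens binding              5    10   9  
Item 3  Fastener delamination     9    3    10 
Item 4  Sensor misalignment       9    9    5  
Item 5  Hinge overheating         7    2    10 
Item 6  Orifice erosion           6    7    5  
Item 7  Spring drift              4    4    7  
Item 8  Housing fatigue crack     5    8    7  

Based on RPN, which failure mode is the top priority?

Item 1

RPN = Severity × Occurrence × Detection:
  Item 1: 7 × 10 × 7 = 490
  Item 2: 10 × 9 × 5 = 450
  Item 3: 3 × 10 × 9 = 270
  Item 4: 9 × 5 × 9 = 405
  Item 5: 2 × 10 × 7 = 140
  Item 6: 7 × 5 × 6 = 210
  Item 7: 4 × 7 × 4 = 112
  Item 8: 8 × 7 × 5 = 280
Highest RPN is 490 → Item 1.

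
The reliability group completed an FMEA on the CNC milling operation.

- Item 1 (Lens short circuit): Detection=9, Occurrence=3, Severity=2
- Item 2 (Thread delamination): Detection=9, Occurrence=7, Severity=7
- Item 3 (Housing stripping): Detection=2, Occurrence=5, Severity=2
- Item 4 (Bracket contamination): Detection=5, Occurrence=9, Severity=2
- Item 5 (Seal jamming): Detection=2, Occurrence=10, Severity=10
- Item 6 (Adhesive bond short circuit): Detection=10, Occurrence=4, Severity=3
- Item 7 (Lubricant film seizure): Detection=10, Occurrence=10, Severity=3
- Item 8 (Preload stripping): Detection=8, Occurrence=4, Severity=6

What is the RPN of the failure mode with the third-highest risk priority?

200

RPN = Severity × Occurrence × Detection:
  Item 1: 2 × 3 × 9 = 54
  Item 2: 7 × 7 × 9 = 441
  Item 3: 2 × 5 × 2 = 20
  Item 4: 2 × 9 × 5 = 90
  Item 5: 10 × 10 × 2 = 200
  Item 6: 3 × 4 × 10 = 120
  Item 7: 3 × 10 × 10 = 300
  Item 8: 6 × 4 × 8 = 192
Sorted descending: 441, 300, 200, 192, 120, 90, 54, 20.
The third-highest RPN is 200 (Item 5).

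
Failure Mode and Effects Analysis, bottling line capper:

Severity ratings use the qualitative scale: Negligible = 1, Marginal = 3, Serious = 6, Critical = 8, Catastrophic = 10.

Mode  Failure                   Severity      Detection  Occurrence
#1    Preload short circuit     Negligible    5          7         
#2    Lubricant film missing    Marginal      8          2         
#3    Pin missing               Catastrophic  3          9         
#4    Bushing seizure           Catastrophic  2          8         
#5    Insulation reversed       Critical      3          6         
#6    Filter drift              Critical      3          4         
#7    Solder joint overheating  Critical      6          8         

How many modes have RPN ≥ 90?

5

RPN = Severity × Occurrence × Detection:
  #1: 1 × 7 × 5 = 35
  #2: 3 × 2 × 8 = 48
  #3: 10 × 9 × 3 = 270
  #4: 10 × 8 × 2 = 160
  #5: 8 × 6 × 3 = 144
  #6: 8 × 4 × 3 = 96
  #7: 8 × 8 × 6 = 384
Modes with RPN ≥ 90: #3 (270), #4 (160), #5 (144), #6 (96), #7 (384) → 5.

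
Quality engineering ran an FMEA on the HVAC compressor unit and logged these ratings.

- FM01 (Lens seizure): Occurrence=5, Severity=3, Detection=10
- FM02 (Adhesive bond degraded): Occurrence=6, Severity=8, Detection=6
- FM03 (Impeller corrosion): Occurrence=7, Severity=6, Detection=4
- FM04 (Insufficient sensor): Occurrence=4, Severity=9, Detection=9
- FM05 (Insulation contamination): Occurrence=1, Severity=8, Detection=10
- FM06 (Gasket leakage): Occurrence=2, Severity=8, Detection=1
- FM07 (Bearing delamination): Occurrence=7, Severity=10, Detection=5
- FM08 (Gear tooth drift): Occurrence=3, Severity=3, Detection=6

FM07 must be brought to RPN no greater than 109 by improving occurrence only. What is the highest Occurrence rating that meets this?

2

FM07: S=10, O=7, D=5 → current RPN = 350.
Fixed product = 50. Need 50 × O ≤ 109, so O ≤ 109/50 = 2.18.
Maximum integer Occurrence rating = 2 (gives RPN 100; O=3 would give 150 > 109).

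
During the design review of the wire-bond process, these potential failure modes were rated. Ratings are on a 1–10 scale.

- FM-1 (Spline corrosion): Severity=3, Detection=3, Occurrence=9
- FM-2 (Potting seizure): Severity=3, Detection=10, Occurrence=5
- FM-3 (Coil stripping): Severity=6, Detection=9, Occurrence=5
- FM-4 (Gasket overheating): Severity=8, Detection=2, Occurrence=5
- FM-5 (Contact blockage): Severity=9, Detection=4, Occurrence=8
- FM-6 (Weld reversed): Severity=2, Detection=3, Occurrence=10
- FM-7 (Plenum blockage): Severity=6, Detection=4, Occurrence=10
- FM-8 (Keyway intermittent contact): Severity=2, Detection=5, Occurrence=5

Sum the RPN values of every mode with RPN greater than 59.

RPN = Severity × Occurrence × Detection:
  FM-1: 3 × 9 × 3 = 81
  FM-2: 3 × 5 × 10 = 150
  FM-3: 6 × 5 × 9 = 270
  FM-4: 8 × 5 × 2 = 80
  FM-5: 9 × 8 × 4 = 288
  FM-6: 2 × 10 × 3 = 60
  FM-7: 6 × 10 × 4 = 240
  FM-8: 2 × 5 × 5 = 50
RPN > 59: FM-1 (81), FM-2 (150), FM-3 (270), FM-4 (80), FM-5 (288), FM-6 (60), FM-7 (240).
Sum: 81 + 150 + 270 + 80 + 288 + 60 + 240 = 1169.

1169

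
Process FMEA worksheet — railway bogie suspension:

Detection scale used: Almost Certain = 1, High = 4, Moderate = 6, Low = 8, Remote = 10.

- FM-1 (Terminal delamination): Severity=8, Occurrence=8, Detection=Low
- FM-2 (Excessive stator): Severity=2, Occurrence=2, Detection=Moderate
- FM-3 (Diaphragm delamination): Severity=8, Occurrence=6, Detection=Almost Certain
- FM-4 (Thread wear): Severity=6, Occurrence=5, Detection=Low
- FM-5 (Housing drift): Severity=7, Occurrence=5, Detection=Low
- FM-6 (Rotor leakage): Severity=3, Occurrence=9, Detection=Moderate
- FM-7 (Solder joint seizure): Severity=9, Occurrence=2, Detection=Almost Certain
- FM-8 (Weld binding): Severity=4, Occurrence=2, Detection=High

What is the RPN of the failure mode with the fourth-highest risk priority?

RPN = Severity × Occurrence × Detection:
  FM-1: 8 × 8 × 8 = 512
  FM-2: 2 × 2 × 6 = 24
  FM-3: 8 × 6 × 1 = 48
  FM-4: 6 × 5 × 8 = 240
  FM-5: 7 × 5 × 8 = 280
  FM-6: 3 × 9 × 6 = 162
  FM-7: 9 × 2 × 1 = 18
  FM-8: 4 × 2 × 4 = 32
Sorted descending: 512, 280, 240, 162, 48, 32, 24, 18.
The fourth-highest RPN is 162 (FM-6).

162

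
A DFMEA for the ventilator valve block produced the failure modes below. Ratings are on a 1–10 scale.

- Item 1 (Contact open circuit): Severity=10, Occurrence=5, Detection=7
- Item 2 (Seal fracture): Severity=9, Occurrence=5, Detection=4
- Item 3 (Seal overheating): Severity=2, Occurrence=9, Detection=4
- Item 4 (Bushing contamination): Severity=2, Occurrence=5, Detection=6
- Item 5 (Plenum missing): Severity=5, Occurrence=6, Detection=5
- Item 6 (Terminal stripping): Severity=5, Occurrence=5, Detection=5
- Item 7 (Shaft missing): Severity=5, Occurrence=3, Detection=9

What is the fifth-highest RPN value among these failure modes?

125

RPN = Severity × Occurrence × Detection:
  Item 1: 10 × 5 × 7 = 350
  Item 2: 9 × 5 × 4 = 180
  Item 3: 2 × 9 × 4 = 72
  Item 4: 2 × 5 × 6 = 60
  Item 5: 5 × 6 × 5 = 150
  Item 6: 5 × 5 × 5 = 125
  Item 7: 5 × 3 × 9 = 135
Sorted descending: 350, 180, 150, 135, 125, 72, 60.
The fifth-highest RPN is 125 (Item 6).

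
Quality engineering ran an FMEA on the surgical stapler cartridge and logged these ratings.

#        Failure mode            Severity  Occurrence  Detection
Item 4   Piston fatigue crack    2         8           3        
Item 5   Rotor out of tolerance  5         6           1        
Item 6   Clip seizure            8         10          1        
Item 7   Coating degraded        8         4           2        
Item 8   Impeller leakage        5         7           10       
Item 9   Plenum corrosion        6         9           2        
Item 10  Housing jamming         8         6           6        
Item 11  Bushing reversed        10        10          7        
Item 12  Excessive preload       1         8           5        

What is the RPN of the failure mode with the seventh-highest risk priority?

RPN = Severity × Occurrence × Detection:
  Item 4: 2 × 8 × 3 = 48
  Item 5: 5 × 6 × 1 = 30
  Item 6: 8 × 10 × 1 = 80
  Item 7: 8 × 4 × 2 = 64
  Item 8: 5 × 7 × 10 = 350
  Item 9: 6 × 9 × 2 = 108
  Item 10: 8 × 6 × 6 = 288
  Item 11: 10 × 10 × 7 = 700
  Item 12: 1 × 8 × 5 = 40
Sorted descending: 700, 350, 288, 108, 80, 64, 48, 40, 30.
The seventh-highest RPN is 48 (Item 4).

48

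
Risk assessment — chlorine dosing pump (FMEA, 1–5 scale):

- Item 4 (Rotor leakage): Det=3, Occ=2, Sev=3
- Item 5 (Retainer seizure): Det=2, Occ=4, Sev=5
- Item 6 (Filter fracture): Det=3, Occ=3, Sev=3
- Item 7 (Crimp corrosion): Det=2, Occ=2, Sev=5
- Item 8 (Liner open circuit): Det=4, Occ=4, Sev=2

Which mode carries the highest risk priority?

Item 5

RPN = Severity × Occurrence × Detection:
  Item 4: 3 × 2 × 3 = 18
  Item 5: 5 × 4 × 2 = 40
  Item 6: 3 × 3 × 3 = 27
  Item 7: 5 × 2 × 2 = 20
  Item 8: 2 × 4 × 4 = 32
Highest RPN is 40 → Item 5.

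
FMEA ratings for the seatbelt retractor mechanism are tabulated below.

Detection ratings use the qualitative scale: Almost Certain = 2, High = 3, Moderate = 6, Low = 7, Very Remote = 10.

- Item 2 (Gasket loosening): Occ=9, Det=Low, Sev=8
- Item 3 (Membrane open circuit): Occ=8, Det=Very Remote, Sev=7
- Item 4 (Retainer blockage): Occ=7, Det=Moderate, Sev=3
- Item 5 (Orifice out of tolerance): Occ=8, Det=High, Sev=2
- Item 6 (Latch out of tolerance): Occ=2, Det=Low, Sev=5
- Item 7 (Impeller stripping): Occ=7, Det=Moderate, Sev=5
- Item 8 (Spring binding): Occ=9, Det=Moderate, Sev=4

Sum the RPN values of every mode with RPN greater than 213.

1280

RPN = Severity × Occurrence × Detection:
  Item 2: 8 × 9 × 7 = 504
  Item 3: 7 × 8 × 10 = 560
  Item 4: 3 × 7 × 6 = 126
  Item 5: 2 × 8 × 3 = 48
  Item 6: 5 × 2 × 7 = 70
  Item 7: 5 × 7 × 6 = 210
  Item 8: 4 × 9 × 6 = 216
RPN > 213: Item 2 (504), Item 3 (560), Item 8 (216).
Sum: 504 + 560 + 216 = 1280.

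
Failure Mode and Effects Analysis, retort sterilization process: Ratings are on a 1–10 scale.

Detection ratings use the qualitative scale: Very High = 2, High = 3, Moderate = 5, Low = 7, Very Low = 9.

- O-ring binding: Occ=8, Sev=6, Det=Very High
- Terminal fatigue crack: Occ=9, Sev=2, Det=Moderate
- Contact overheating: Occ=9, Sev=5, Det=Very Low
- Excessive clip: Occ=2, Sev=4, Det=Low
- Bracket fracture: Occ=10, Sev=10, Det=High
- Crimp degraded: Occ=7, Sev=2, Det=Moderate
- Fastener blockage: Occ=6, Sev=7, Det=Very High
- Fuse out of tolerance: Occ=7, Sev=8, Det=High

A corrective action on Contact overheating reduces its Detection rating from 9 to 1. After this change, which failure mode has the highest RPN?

RPN = Severity × Occurrence × Detection:
  O-ring binding: 6 × 8 × 2 = 96
  Terminal fatigue crack: 2 × 9 × 5 = 90
  Contact overheating: 5 × 9 × 9 = 405
  Excessive clip: 4 × 2 × 7 = 56
  Bracket fracture: 10 × 10 × 3 = 300
  Crimp degraded: 2 × 7 × 5 = 70
  Fastener blockage: 7 × 6 × 2 = 84
  Fuse out of tolerance: 8 × 7 × 3 = 168
After action: Contact overheating → 5 × 9 × 1 = 45.
Revised RPNs: Bracket fracture=300, Fuse out of tolerance=168, O-ring binding=96, Terminal fatigue crack=90, Fastener blockage=84, Crimp degraded=70, Excessive clip=56, Contact overheating=45.
Highest is now Bracket fracture (300).

Bracket fracture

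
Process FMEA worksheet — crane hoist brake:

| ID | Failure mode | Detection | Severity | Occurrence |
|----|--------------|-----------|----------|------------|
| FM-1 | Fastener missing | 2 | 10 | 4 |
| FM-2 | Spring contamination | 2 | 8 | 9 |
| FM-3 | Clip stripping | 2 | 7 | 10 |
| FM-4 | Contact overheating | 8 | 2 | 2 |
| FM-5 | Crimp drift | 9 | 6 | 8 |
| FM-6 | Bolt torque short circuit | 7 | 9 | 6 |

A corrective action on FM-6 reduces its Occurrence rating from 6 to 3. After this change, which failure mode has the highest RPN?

RPN = Severity × Occurrence × Detection:
  FM-1: 10 × 4 × 2 = 80
  FM-2: 8 × 9 × 2 = 144
  FM-3: 7 × 10 × 2 = 140
  FM-4: 2 × 2 × 8 = 32
  FM-5: 6 × 8 × 9 = 432
  FM-6: 9 × 6 × 7 = 378
After action: FM-6 → 9 × 3 × 7 = 189.
Revised RPNs: FM-5=432, FM-6=189, FM-2=144, FM-3=140, FM-1=80, FM-4=32.
Highest is now FM-5 (432).

FM-5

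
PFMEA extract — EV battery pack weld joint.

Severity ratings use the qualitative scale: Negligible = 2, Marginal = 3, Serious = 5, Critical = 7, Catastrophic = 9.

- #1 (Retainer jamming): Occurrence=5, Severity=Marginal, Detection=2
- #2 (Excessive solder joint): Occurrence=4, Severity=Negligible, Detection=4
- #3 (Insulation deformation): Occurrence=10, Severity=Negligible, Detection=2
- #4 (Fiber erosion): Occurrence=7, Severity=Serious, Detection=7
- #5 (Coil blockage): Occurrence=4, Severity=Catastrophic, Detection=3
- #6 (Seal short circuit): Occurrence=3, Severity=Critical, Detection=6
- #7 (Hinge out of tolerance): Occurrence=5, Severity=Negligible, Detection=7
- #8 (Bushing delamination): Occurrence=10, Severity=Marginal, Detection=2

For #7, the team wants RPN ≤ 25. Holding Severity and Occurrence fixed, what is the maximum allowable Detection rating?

#7: S=2, O=5, D=7 → current RPN = 70.
Fixed product = 10. Need 10 × D ≤ 25, so D ≤ 25/10 = 2.50.
Maximum integer Detection rating = 2 (gives RPN 20; D=3 would give 30 > 25).

2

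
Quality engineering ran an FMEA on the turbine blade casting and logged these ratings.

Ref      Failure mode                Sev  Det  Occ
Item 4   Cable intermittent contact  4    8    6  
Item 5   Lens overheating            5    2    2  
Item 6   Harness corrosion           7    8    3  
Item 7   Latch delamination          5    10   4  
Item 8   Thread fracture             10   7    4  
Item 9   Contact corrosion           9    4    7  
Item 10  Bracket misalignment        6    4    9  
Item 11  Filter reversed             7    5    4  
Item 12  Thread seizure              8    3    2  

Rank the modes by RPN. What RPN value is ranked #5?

192

RPN = Severity × Occurrence × Detection:
  Item 4: 4 × 6 × 8 = 192
  Item 5: 5 × 2 × 2 = 20
  Item 6: 7 × 3 × 8 = 168
  Item 7: 5 × 4 × 10 = 200
  Item 8: 10 × 4 × 7 = 280
  Item 9: 9 × 7 × 4 = 252
  Item 10: 6 × 9 × 4 = 216
  Item 11: 7 × 4 × 5 = 140
  Item 12: 8 × 2 × 3 = 48
Sorted descending: 280, 252, 216, 200, 192, 168, 140, 48, 20.
The fifth-highest RPN is 192 (Item 4).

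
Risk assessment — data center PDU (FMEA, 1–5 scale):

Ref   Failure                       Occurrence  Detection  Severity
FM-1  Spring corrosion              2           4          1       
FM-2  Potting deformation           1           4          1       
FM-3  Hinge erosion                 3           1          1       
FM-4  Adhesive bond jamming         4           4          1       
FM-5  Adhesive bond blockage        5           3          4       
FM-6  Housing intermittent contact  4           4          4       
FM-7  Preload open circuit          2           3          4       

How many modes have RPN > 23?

RPN = Severity × Occurrence × Detection:
  FM-1: 1 × 2 × 4 = 8
  FM-2: 1 × 1 × 4 = 4
  FM-3: 1 × 3 × 1 = 3
  FM-4: 1 × 4 × 4 = 16
  FM-5: 4 × 5 × 3 = 60
  FM-6: 4 × 4 × 4 = 64
  FM-7: 4 × 2 × 3 = 24
Modes with RPN > 23: FM-5 (60), FM-6 (64), FM-7 (24) → 3.

3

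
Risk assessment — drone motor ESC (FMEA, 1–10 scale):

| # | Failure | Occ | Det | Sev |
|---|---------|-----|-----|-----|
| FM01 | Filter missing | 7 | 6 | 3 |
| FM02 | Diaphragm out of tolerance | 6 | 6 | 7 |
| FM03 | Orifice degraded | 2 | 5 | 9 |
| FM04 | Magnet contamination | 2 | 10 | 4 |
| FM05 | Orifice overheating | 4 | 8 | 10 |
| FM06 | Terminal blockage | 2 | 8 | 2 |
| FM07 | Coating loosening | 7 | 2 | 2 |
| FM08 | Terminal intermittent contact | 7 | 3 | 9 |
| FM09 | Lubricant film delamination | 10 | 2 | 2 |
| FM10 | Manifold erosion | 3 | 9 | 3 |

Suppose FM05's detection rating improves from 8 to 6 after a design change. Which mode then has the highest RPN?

FM02

RPN = Severity × Occurrence × Detection:
  FM01: 3 × 7 × 6 = 126
  FM02: 7 × 6 × 6 = 252
  FM03: 9 × 2 × 5 = 90
  FM04: 4 × 2 × 10 = 80
  FM05: 10 × 4 × 8 = 320
  FM06: 2 × 2 × 8 = 32
  FM07: 2 × 7 × 2 = 28
  FM08: 9 × 7 × 3 = 189
  FM09: 2 × 10 × 2 = 40
  FM10: 3 × 3 × 9 = 81
After action: FM05 → 10 × 4 × 6 = 240.
Revised RPNs: FM02=252, FM05=240, FM08=189, FM01=126, FM03=90, FM10=81, FM04=80, FM09=40, FM06=32, FM07=28.
Highest is now FM02 (252).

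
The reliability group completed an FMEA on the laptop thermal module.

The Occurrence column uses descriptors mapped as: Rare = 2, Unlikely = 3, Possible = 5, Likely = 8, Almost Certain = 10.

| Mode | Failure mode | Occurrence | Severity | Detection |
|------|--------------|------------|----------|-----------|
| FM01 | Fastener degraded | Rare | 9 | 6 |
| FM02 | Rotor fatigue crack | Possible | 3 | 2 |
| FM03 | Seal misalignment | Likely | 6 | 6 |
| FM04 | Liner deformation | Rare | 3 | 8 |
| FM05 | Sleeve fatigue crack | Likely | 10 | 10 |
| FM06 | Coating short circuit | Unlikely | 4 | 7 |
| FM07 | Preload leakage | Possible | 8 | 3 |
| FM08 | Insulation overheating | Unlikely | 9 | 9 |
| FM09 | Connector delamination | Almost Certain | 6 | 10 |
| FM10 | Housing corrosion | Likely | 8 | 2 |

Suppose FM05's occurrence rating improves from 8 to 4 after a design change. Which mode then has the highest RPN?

RPN = Severity × Occurrence × Detection:
  FM01: 9 × 2 × 6 = 108
  FM02: 3 × 5 × 2 = 30
  FM03: 6 × 8 × 6 = 288
  FM04: 3 × 2 × 8 = 48
  FM05: 10 × 8 × 10 = 800
  FM06: 4 × 3 × 7 = 84
  FM07: 8 × 5 × 3 = 120
  FM08: 9 × 3 × 9 = 243
  FM09: 6 × 10 × 10 = 600
  FM10: 8 × 8 × 2 = 128
After action: FM05 → 10 × 4 × 10 = 400.
Revised RPNs: FM09=600, FM05=400, FM03=288, FM08=243, FM10=128, FM07=120, FM01=108, FM06=84, FM04=48, FM02=30.
Highest is now FM09 (600).

FM09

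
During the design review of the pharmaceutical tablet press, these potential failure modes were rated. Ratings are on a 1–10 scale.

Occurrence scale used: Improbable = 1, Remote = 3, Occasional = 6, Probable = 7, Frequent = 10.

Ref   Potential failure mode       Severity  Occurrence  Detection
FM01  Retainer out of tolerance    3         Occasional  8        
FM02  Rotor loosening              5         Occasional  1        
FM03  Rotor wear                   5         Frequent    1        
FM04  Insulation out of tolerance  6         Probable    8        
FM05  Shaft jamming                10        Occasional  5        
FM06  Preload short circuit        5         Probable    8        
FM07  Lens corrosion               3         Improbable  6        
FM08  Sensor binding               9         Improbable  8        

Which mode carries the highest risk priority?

RPN = Severity × Occurrence × Detection:
  FM01: 3 × 6 × 8 = 144
  FM02: 5 × 6 × 1 = 30
  FM03: 5 × 10 × 1 = 50
  FM04: 6 × 7 × 8 = 336
  FM05: 10 × 6 × 5 = 300
  FM06: 5 × 7 × 8 = 280
  FM07: 3 × 1 × 6 = 18
  FM08: 9 × 1 × 8 = 72
Highest RPN is 336 → FM04.

FM04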